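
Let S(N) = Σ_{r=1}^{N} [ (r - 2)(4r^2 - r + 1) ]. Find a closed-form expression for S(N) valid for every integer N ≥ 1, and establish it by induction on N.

S(N) = N(N^3 - N^2 - 2N - 2)

We claim S(N) = N(N^3 - N^2 - 2N - 2) for all N ≥ 1.
When N = 1: S(1) = -4, and the closed form gives -4. They agree.
Inductive step: assume the claim holds for N = r, so S(r) = r(r^3 - r^2 - 2r - 2).
Then S(r+1) = S(r) + (-(r - 1)(r - 4(r + 1)^2)) = (r(r^3 - r^2 - 2r - 2)) + (-(r - 1)(r - 4(r + 1)^2)).
Simplifying, S(r+1) = (r + 1)(r^3 + 2r^2 - r - 4) = (r+1)((r+1)^3 - (r+1)^2 - 2(r+1) - 2),
which is the closed form with N = r+1.
By the principle of mathematical induction, the result holds for all N ≥ 1.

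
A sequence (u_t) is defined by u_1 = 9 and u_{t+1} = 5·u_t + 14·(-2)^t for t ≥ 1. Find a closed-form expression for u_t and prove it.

u_t = (-2)^(t + 1) + 5^t

Computing the first terms: u_1 = 9, u_2 = 17, u_3 = 141. This suggests u_t = (-2)^(t + 1) + 5^t.
For the base case t = 1: the formula gives 9 = 9 = u_1.
Inductive step: suppose the statement holds for some r ≥ 1, so u_r = (-2)^(r + 1) + 5^r.
Then u_{r+1} = 5·u_r + 14·(-2)^r = 5·((-2)^(r + 1) + 5^r) + 14·(-2)^r = (-2)^(r + 2) + 5^(r + 1) = (-2)^((r+1) + 1) + 5^(r+1),
which is the claimed formula at t = r+1.
This completes the induction.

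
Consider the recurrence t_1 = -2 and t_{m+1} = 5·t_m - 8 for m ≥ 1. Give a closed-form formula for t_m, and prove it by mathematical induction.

t_m = -4·5^(m - 1) + 2

Computing the first terms: t_1 = -2, t_2 = -18, t_3 = -98. This suggests t_m = -4·5^(m - 1) + 2.
Base case (m = 1): the formula gives -2 = -2 = t_1.
Inductive step: suppose the statement holds for some j ≥ 1, so t_j = -4·5^(j - 1) + 2.
Then t_{j+1} = 5·t_j - 8 = 5·(-4·5^(j - 1) + 2) - 8 = -4·5^j + 2 = -4·5^((j+1) - 1) + 2,
which is the claimed formula at m = j+1.
By induction, the statement is established for all m ≥ 1.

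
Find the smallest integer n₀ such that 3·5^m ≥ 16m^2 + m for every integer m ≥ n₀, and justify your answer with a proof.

n₀ = 2

At m = 1: 15 < 17, so the inequality fails and n₀ ≥ 2. We prove 3·5^m ≥ 16m^2 + m for all m ≥ 2.
For the base case m = 2: 3·5^m = 75 and 16m^2 + m = 66, so 75 ≥ 66.
Inductive step: suppose the statement holds for some r ≥ 2, so 3·5^r ≥ 16r^2 + r.
Then 3·5^(r + 1) = 5·(3·5^r) ≥ 5·(16r^2 + r).
Also, for r ≥ 2 we have 5·(16r^2 + r) ≥ 16(r+1)^2 + (r+1), since 5·(16r^2 + r) − (16(r+1)^2 + (r+1)) = 64r^2 - 28r - 17, which is nonnegative for all r ≥ 2.
Combining, 3·5^(r + 1) ≥ 16(r+1)^2 + (r+1).
By the principle of mathematical induction, the result holds for all m ≥ 2.
Hence the smallest such n₀ is 2.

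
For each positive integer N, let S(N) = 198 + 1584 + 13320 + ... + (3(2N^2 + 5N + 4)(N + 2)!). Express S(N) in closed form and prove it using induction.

S(N) = (6N + 3)(N + 3)! - 18

We claim S(N) = (6N + 3)(N + 3)! - 18 for all N ≥ 1.
Base step (N = 1): S(1) = 198, and the closed form gives 198. They agree.
Inductive step: suppose the statement holds for some m ≥ 1, so S(m) = (6m + 3)(m + 3)! - 18.
Then S(m+1) = S(m) + (3(2m^2 + 9m + 11)(m + 3)!) = ((6m + 3)(m + 3)! - 18) + (3(2m^2 + 9m + 11)(m + 3)!).
Simplifying, S(m+1) = (6(m+1) + 3)((m+1) + 3)! - 18,
which is the closed form with N = m+1.
By induction, the statement is established for all N ≥ 1.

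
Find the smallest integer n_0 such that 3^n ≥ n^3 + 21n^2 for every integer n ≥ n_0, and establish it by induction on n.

n_0 = 7

At n = 6: 729 < 972, so the inequality fails and n_0 ≥ 7. We prove 3^n ≥ n^3 + 21n^2 for all n ≥ 7.
Base step (n = 7): 3^n = 2187 and n^3 + 21n^2 = 1372, so 2187 ≥ 1372.
Suppose the result is true for n = m, so 3^m ≥ m^3 + 21m^2.
Then 3^(m + 1) = 3·(3^m) ≥ 3·(m^3 + 21m^2).
Also, for m ≥ 7 we have 3·(m^3 + 21m^2) ≥ (m+1)^3 + 21(m+1)^2, since 3·(m^3 + 21m^2) − ((m+1)^3 + 21(m+1)^2) = 2m^3 + 39m^2 - 45m - 22, which is nonnegative for all m ≥ 7.
Combining, 3^(m + 1) ≥ (m+1)^3 + 21(m+1)^2.
Hence, by induction on n, the claim holds for every n ≥ 7.
Hence the smallest such n_0 is 7.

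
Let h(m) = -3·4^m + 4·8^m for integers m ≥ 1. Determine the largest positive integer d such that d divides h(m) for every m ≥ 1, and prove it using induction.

Computing the first values: h(1) = 20 and h(2) = 208; gcd(20, 208) = 4, so d ≤ 4.
We prove 4 | -3·4^m + 4·8^m for all m ≥ 1 by induction on m.
When m = 1: h(1) = 20 = 4·(5), so 4 | h(1).
Inductive step: assume the claim holds for m = i, i.e. 4 | h(i). Then
h(i+1) − 8·h(i) = (-3·4^(i+1) + 4·8^(i+1)) − 8·(-3·4^i + 4·8^i) = (-3)·4^i·(4 − 8) = (12)·4^i. Since 4 | h(i) by the inductive hypothesis, 4 | 8·h(i); and 4 | 12 since 12 = 4·3. Therefore 4 | h(i+1).
By the principle of mathematical induction, the result holds for all m ≥ 1.
Therefore the largest such d is 4.

d = 4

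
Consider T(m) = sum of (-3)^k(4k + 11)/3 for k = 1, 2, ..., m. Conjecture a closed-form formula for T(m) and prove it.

T(m) = (-3)^m(m + 3) - 3

We claim T(m) = (-3)^m(m + 3) - 3 for all m ≥ 1.
Base step (m = 1): T(1) = -15, and the closed form gives -15. They agree.
Suppose the result is true for m = k, so T(k) = (-3)^k(k + 3) - 3.
Then T(k+1) = T(k) + ((-3)^k(-4k - 15)) = ((-3)^k(k + 3) - 3) + ((-3)^k(-4k - 15)).
Simplifying, T(k+1) = -3(-3)^k·k - 12(-3)^k - 3 = (-3)^(k+1)((k+1) + 3) - 3,
which is the closed form with m = k+1.
By the principle of mathematical induction, the result holds for all m ≥ 1.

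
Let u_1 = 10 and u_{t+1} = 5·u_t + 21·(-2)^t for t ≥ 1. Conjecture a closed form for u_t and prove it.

u_t = -3(-2)^t + 4·5^(t - 1)

Computing the first terms: u_1 = 10, u_2 = 8, u_3 = 124. This suggests u_t = -3(-2)^t + 4·5^(t - 1).
When t = 1: the formula gives 10 = 10 = u_1.
Inductive step: assume the claim holds for t = p, so u_p = -3(-2)^p + 4·5^(p - 1).
Then u_{p+1} = 5·u_p + 21·(-2)^p = 5·(-3(-2)^p + 4·5^(p - 1)) + 21·(-2)^p = -3(-2)^(p + 1) + 4·5^p = -3(-2)^(p+1) + 4·5^((p+1) - 1),
which is the claimed formula at t = p+1.
By the principle of mathematical induction, the result holds for all t ≥ 1.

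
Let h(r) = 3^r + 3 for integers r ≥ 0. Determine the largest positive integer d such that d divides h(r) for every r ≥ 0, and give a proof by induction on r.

d = 2

Computing the first values: h(0) = 4 and h(1) = 6; gcd(4, 6) = 2, so d ≤ 2.
We prove 2 | 3^r + 3 for all r ≥ 0 by induction on r.
Base case (r = 0): h(0) = 4 = 2·(2), so 2 | h(0).
For the inductive step, assume it holds for an arbitrary i ≥ 0, i.e. 2 | h(i). Then
h(i+1) = 3^(i+1) + 3 = 3·(3^i + 3) - 6 = 3·h(i) - 6. The first term is divisible by 2 by the inductive hypothesis, and -6 is divisible by 2. Hence 2 | h(i+1).
This completes the induction.
Therefore the largest such d is 2.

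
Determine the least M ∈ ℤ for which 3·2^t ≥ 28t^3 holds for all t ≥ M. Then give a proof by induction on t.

M = 15

At t = 14: 49152 < 76832, so the inequality fails and M ≥ 15. We prove 3·2^t ≥ 28t^3 for all t ≥ 15.
When t = 15: 3·2^t = 98304 and 28t^3 = 94500, so 98304 ≥ 94500.
Suppose the result is true for t = k, so 3·2^k ≥ 28k^3.
Then 3·2^(k + 1) = 2·(3·2^k) ≥ 2·(28k^3).
Also, for k ≥ 15 we have 2·(28k^3) ≥ 28(k+1)^3, since 2 ≥ (1 + 1/k)^3 for all k ≥ 15.
Combining, 3·2^(k + 1) ≥ 28(k+1)^3.
By induction, the statement is established for all t ≥ 15.
Hence the smallest such M is 15.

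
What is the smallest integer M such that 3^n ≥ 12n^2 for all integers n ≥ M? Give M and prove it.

At n = 5: 243 < 300, so the inequality fails and M ≥ 6. We prove 3^n ≥ 12n^2 for all n ≥ 6.
For the base case n = 6: 3^n = 729 and 12n^2 = 432, so 729 ≥ 432.
For the inductive step, assume it holds for an arbitrary r ≥ 6, so 3^r ≥ 12r^2.
Then 3^(r + 1) = 3·(3^r) ≥ 3·(12r^2).
Also, for r ≥ 6 we have 3·(12r^2) ≥ 12(r+1)^2, since 3 ≥ (1 + 1/r)^2 for all r ≥ 6.
Combining, 3^(r + 1) ≥ 12(r+1)^2.
Hence, by induction on n, the claim holds for every n ≥ 6.
Hence the smallest such M is 6.

M = 6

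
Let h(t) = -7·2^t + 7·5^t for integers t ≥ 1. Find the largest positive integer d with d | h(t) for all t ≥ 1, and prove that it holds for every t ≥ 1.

d = 21

Computing the first values: h(1) = 21 and h(2) = 147; gcd(21, 147) = 21, so d ≤ 21.
We prove 21 | -7·2^t + 7·5^t for all t ≥ 1 by induction on t.
When t = 1: h(1) = 21 = 21·(1), so 21 | h(1).
Inductive step: suppose the statement holds for some r ≥ 1, i.e. 21 | h(r). Then
h(r+1) − 5·h(r) = (-7·2^(r+1) + 7·5^(r+1)) − 5·(-7·2^r + 7·5^r) = (-7)·2^r·(2 − 5) = (21)·2^r. Since 21 | h(r) by the inductive hypothesis, 21 | 5·h(r); and 21 | 21 since 21 = 21·1. Therefore 21 | h(r+1).
By the principle of mathematical induction, the result holds for all t ≥ 1.
Therefore the largest such d is 21.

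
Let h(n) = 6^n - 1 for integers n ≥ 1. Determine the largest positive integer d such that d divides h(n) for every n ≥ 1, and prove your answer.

d = 5

Computing the first values: h(1) = 5 and h(2) = 35; gcd(5, 35) = 5, so d ≤ 5.
We prove 5 | 6^n - 1 for all n ≥ 1 by induction on n.
Base step (n = 1): h(1) = 5 = 5·(1), so 5 | h(1).
Inductive step: assume the claim holds for n = j, i.e. 5 | h(j). Then
6^{j+1} − 1^{j+1} = 6·6^j − 1·1^j = 6·(6^j − 1^j) + (5)·1^j. The first term is divisible by 5 by the inductive hypothesis, and the second term (5)·1^j is divisible by 5 since 5 | 5. Hence 5 | h(j+1).
This completes the induction.
Therefore the largest such d is 5.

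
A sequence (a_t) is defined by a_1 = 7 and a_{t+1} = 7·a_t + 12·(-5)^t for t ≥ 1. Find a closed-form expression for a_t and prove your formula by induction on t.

Computing the first terms: a_1 = 7, a_2 = -11, a_3 = 223. This suggests a_t = -(-5)^t + 2·7^(t - 1).
When t = 1: the formula gives 7 = 7 = a_1.
For the inductive step, assume it holds for an arbitrary p ≥ 1, so a_p = -(-5)^p + 2·7^(p - 1).
Then a_{p+1} = 7·a_p + 12·(-5)^p = 7·(-(-5)^p + 2·7^(p - 1)) + 12·(-5)^p = -(-5)^(p + 1) + 2·7^p = -(-5)^(p+1) + 2·7^((p+1) - 1),
which is the claimed formula at t = p+1.
By the principle of mathematical induction, the result holds for all t ≥ 1.

a_t = -(-5)^t + 2·7^(t - 1)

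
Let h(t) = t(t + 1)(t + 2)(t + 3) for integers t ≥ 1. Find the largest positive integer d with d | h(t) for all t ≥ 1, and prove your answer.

d = 24

Computing the first values: h(1) = 24 and h(2) = 120; gcd(24, 120) = 24, so d ≤ 24.
We prove 24 | t(t + 1)(t + 2)(t + 3) for all t ≥ 1 by induction on t.
Base step (t = 1): h(1) = 24 = 24·(1), so 24 | h(1).
Inductive step: suppose the statement holds for some k ≥ 1, i.e. 24 | h(k). Then
h(k+1) − h(k) = (k+1)·(k+2)·(k+3)·(k+4) − k·(k+1)·(k+2)·(k+3) = (k+1)·(k+2)·(k+3)·[(k+4) − k] = 4·(k+1)·(k+2)·(k+3). The product of 3 consecutive integers is divisible by (3)! = 6, so h(k+1) − h(k) is divisible by 4·6 = 24. By the inductive hypothesis 24 | h(k), hence 24 | h(k+1).
This completes the induction.
Therefore the largest such d is 24.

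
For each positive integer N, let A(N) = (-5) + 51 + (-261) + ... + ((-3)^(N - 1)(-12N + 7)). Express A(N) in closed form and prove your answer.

A(N) = (-3)^N(3N - 1) + 1

We claim A(N) = (-3)^N(3N - 1) + 1 for all N ≥ 1.
Base case (N = 1): A(1) = -5, and the closed form gives -5. They agree.
Inductive step: assume the claim holds for N = p, so A(p) = (-3)^p(3p - 1) + 1.
Then A(p+1) = A(p) + ((-3)^p(-12p - 5)) = ((-3)^p(3p - 1) + 1) + ((-3)^p(-12p - 5)).
Simplifying, A(p+1) = -9(-3)^p·p - 6(-3)^p + 1 = (-3)^(p+1)(3(p+1) - 1) + 1,
which is the closed form with N = p+1.
This completes the induction.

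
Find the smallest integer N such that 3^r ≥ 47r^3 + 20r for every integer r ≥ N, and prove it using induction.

N = 10

At r = 9: 19683 < 34443, so the inequality fails and N ≥ 10. We prove 3^r ≥ 47r^3 + 20r for all r ≥ 10.
Base case (r = 10): 3^r = 59049 and 47r^3 + 20r = 47200, so 59049 ≥ 47200.
For the inductive step, assume it holds for an arbitrary k ≥ 10, so 3^k ≥ 47k^3 + 20k.
Then 3^(k + 1) = 3·(3^k) ≥ 3·(47k^3 + 20k).
Also, for k ≥ 10 we have 3·(47k^3 + 20k) ≥ 47(k+1)^3 + 20(k+1), since 3·(47k^3 + 20k) − (47(k+1)^3 + 20(k+1)) = 94k^3 - 141k^2 - 101k - 67, which is nonnegative for all k ≥ 10.
Combining, 3^(k + 1) ≥ 47(k+1)^3 + 20(k+1).
Hence, by induction on r, the claim holds for every r ≥ 10.
Hence the smallest such N is 10.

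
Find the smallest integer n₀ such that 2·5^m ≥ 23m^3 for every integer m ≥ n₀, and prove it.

n₀ = 5

At m = 4: 1250 < 1472, so the inequality fails and n₀ ≥ 5. We prove 2·5^m ≥ 23m^3 for all m ≥ 5.
Base step (m = 5): 2·5^m = 6250 and 23m^3 = 2875, so 6250 ≥ 2875.
For the inductive step, assume it holds for an arbitrary p ≥ 5, so 2·5^p ≥ 23p^3.
Then 2·5^(p + 1) = 5·(2·5^p) ≥ 5·(23p^3).
Also, for p ≥ 5 we have 5·(23p^3) ≥ 23(p+1)^3, since 5 ≥ (1 + 1/p)^3 for all p ≥ 5.
Combining, 2·5^(p + 1) ≥ 23(p+1)^3.
This completes the induction.
Hence the smallest such n₀ is 5.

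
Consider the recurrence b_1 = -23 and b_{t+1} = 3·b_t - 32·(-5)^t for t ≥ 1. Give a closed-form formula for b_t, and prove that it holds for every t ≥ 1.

Computing the first terms: b_1 = -23, b_2 = 91, b_3 = -527. This suggests b_t = 4(-5)^t - 3^t.
For the base case t = 1: the formula gives -23 = -23 = b_1.
For the inductive step, assume it holds for an arbitrary k ≥ 1, so b_k = 4(-5)^k - 3^k.
Then b_{k+1} = 3·b_k - 32·(-5)^k = 3·(4(-5)^k - 3^k) - 32·(-5)^k = 4(-5)^(k + 1) - 3^(k + 1),
which is the claimed formula at t = k+1.
By induction, the statement is established for all t ≥ 1.

b_t = 4(-5)^t - 3^t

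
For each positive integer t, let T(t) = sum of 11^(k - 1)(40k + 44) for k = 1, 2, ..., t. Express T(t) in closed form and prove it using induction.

We claim T(t) = 4·11^t(t + 1) - 4 for all t ≥ 1.
For the base case t = 1: T(1) = 84, and the closed form gives 84. They agree.
Suppose the result is true for t = k, so T(k) = 4·11^k(k + 1) - 4.
Then T(k+1) = T(k) + (11^k(40k + 84)) = (4·11^k(k + 1) - 4) + (11^k(40k + 84)).
Simplifying, T(k+1) = 44·11^k·k + 88·11^k - 4 = 4·11^(k+1)((k+1) + 1) - 4,
which is the closed form with t = k+1.
By induction, the statement is established for all t ≥ 1.

T(t) = 4·11^t(t + 1) - 4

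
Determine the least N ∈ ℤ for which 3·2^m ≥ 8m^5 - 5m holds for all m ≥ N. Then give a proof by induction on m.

At m = 24: 50331648 < 63700872, so the inequality fails and N ≥ 25. We prove 3·2^m ≥ 8m^5 - 5m for all m ≥ 25.
Base step (m = 25): 3·2^m = 100663296 and 8m^5 - 5m = 78124875, so 100663296 ≥ 78124875.
For the inductive step, assume it holds for an arbitrary p ≥ 25, so 3·2^p ≥ 8p^5 - 5p.
Then 3·2^(p + 1) = 2·(3·2^p) ≥ 2·(8p^5 - 5p).
Also, for p ≥ 25 we have 2·(8p^5 - 5p) ≥ 8(p+1)^5 - 5(p+1), since 2·(8p^5 - 5p) − (8(p+1)^5 - 5(p+1)) = 8p^5 - 40p^4 - 80p^3 - 80p^2 - 45p - 3, which is nonnegative for all p ≥ 25.
Combining, 3·2^(p + 1) ≥ 8(p+1)^5 - 5(p+1).
This completes the induction.
Hence the smallest such N is 25.

N = 25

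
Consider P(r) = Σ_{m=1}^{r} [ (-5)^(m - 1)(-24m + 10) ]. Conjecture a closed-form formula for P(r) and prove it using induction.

We claim P(r) = (-5)^r(4r - 1) + 1 for all r ≥ 1.
For the base case r = 1: P(1) = -14, and the closed form gives -14. They agree.
Suppose the result is true for r = m, so P(m) = (-5)^m(4m - 1) + 1.
Then P(m+1) = P(m) + ((-5)^m(-24m - 14)) = ((-5)^m(4m - 1) + 1) + ((-5)^m(-24m - 14)).
Simplifying, P(m+1) = -20(-5)^m·m - 15(-5)^m + 1 = (-5)^(m+1)(4(m+1) - 1) + 1,
which is the closed form with r = m+1.
Hence, by induction on r, the claim holds for every r ≥ 1.

P(r) = (-5)^r(4r - 1) + 1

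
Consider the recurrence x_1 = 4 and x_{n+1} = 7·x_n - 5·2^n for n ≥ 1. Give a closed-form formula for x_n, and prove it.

x_n = 2^n + 2·7^(n - 1)

Computing the first terms: x_1 = 4, x_2 = 18, x_3 = 106. This suggests x_n = 2^n + 2·7^(n - 1).
When n = 1: the formula gives 4 = 4 = x_1.
Inductive step: assume the claim holds for n = i, so x_i = 2^i + 2·7^(i - 1).
Then x_{i+1} = 7·x_i - 5·2^i = 7·(2^i + 2·7^(i - 1)) - 5·2^i = 2^(i + 1) + 2·7^i = 2^(i+1) + 2·7^((i+1) - 1),
which is the claimed formula at n = i+1.
By the principle of mathematical induction, the result holds for all n ≥ 1.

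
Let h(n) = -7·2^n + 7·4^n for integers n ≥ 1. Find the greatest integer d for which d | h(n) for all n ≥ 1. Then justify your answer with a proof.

Computing the first values: h(1) = 14 and h(2) = 84; gcd(14, 84) = 14, so d ≤ 14.
We prove 14 | -7·2^n + 7·4^n for all n ≥ 1 by induction on n.
For the base case n = 1: h(1) = 14 = 14·(1), so 14 | h(1).
Inductive step: assume the claim holds for n = m, i.e. 14 | h(m). Then
h(m+1) − 4·h(m) = (-7·2^(m+1) + 7·4^(m+1)) − 4·(-7·2^m + 7·4^m) = (-7)·2^m·(2 − 4) = (14)·2^m. Since 14 | h(m) by the inductive hypothesis, 14 | 4·h(m); and 14 | 14 since 14 = 14·1. Therefore 14 | h(m+1).
By the principle of mathematical induction, the result holds for all n ≥ 1.
Therefore the largest such d is 14.

d = 14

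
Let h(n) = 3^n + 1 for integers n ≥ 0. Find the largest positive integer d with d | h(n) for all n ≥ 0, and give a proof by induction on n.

Computing the first values: h(0) = 2 and h(1) = 4; gcd(2, 4) = 2, so d ≤ 2.
We prove 2 | 3^n + 1 for all n ≥ 0 by induction on n.
For the base case n = 0: h(0) = 2 = 2·(1), so 2 | h(0).
Suppose the result is true for n = r, i.e. 2 | h(r). Then
h(r+1) = 3^(r+1) + 1 = 3·(3^r + 1) - 2 = 3·h(r) - 2. The first term is divisible by 2 by the inductive hypothesis, and -2 is divisible by 2. Hence 2 | h(r+1).
By induction, the statement is established for all n ≥ 0.
Therefore the largest such d is 2.

d = 2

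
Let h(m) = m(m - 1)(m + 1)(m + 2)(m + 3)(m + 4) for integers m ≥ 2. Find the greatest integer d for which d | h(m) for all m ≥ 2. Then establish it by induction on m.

Computing the first values: h(2) = 720 and h(3) = 5040; gcd(720, 5040) = 720, so d ≤ 720.
We prove 720 | m(m - 1)(m + 1)(m + 2)(m + 3)(m + 4) for all m ≥ 2 by induction on m.
When m = 2: h(2) = 720 = 720·(1), so 720 | h(2).
Suppose the result is true for m = p, i.e. 720 | h(p). Then
h(p+1) − h(p) = p·(p+1)·(p+2)·(p+3)·(p+4)·(p+5) − (p-1)·p·(p+1)·(p+2)·(p+3)·(p+4) = p·(p+1)·(p+2)·(p+3)·(p+4)·[(p+5) − (p-1)] = 6·p·(p+1)·(p+2)·(p+3)·(p+4). The product of 5 consecutive integers is divisible by (5)! = 120, so h(p+1) − h(p) is divisible by 6·120 = 720. By the inductive hypothesis 720 | h(p), hence 720 | h(p+1).
This completes the induction.
Therefore the largest such d is 720.

d = 720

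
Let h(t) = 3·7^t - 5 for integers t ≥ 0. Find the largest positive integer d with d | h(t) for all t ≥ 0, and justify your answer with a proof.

Computing the first values: h(0) = -2 and h(1) = 16; gcd(-2, 16) = 2, so d ≤ 2.
We prove 2 | 3·7^t - 5 for all t ≥ 0 by induction on t.
Base case (t = 0): h(0) = -2 = 2·(-1), so 2 | h(0).
Inductive step: suppose the statement holds for some r ≥ 0, i.e. 2 | h(r). Then
h(r+1) = 3·7^(r+1) - 5 = 7·(3·7^r - 5) + 30 = 7·h(r) + 30. The first term is divisible by 2 by the inductive hypothesis, and 30 is divisible by 2. Hence 2 | h(r+1).
Hence, by induction on t, the claim holds for every t ≥ 0.
Therefore the largest such d is 2.

d = 2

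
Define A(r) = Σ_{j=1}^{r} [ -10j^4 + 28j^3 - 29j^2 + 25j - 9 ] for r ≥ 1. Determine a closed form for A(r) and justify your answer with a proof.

A(r) = -r(2r^4 - 2r^3 - r^2 - 5r + 1)

We claim A(r) = -r(2r^4 - 2r^3 - r^2 - 5r + 1) for all r ≥ 1.
Base step (r = 1): A(1) = 5, and the closed form gives 5. They agree.
Suppose the result is true for r = j, so A(j) = j(-2j^4 + 2j^3 + j^2 + 5j - 1).
Then A(j+1) = A(j) + (-10j^4 - 12j^3 - 5j^2 + 11j + 5) = (j(-2j^4 + 2j^3 + j^2 + 5j - 1)) + (-10j^4 - 12j^3 - 5j^2 + 11j + 5).
Simplifying, A(j+1) = -(j + 1)(2j^4 + 6j^3 + 5j^2 - 5j - 5) = -(j+1)(2(j+1)^4 - 2(j+1)^3 - (j+1)^2 - 5(j+1) + 1),
which is the closed form with r = j+1.
By the principle of mathematical induction, the result holds for all r ≥ 1.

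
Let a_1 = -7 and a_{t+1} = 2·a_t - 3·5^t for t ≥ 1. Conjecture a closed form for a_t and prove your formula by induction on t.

a_t = -2^t - 5^t

Computing the first terms: a_1 = -7, a_2 = -29, a_3 = -133. This suggests a_t = -2^t - 5^t.
Base case (t = 1): the formula gives -7 = -7 = a_1.
Inductive step: suppose the statement holds for some j ≥ 1, so a_j = -2^j - 5^j.
Then a_{j+1} = 2·a_j - 3·5^j = 2·(-2^j - 5^j) - 3·5^j = -2^(j + 1) - 5^(j + 1),
which is the claimed formula at t = j+1.
Hence, by induction on t, the claim holds for every t ≥ 1.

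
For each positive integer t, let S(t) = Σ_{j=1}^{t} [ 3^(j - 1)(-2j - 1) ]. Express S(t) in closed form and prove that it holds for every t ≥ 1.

S(t) = -3^t·t

We claim S(t) = -3^t·t for all t ≥ 1.
When t = 1: S(1) = -3, and the closed form gives -3. They agree.
Inductive step: assume the claim holds for t = j, so S(j) = -3^j·j.
Then S(j+1) = S(j) + (3^j(-2j - 3)) = (-3^j·j) + (3^j(-2j - 3)).
Simplifying, S(j+1) = 3^(j + 1)(-j - 1) = -3^(j+1)·(j+1),
which is the closed form with t = j+1.
Hence, by induction on t, the claim holds for every t ≥ 1.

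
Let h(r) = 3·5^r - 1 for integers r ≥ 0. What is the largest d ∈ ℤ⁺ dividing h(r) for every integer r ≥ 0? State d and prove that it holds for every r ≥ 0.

d = 2

Computing the first values: h(0) = 2 and h(1) = 14; gcd(2, 14) = 2, so d ≤ 2.
We prove 2 | 3·5^r - 1 for all r ≥ 0 by induction on r.
Base case (r = 0): h(0) = 2 = 2·(1), so 2 | h(0).
Inductive step: assume the claim holds for r = j, i.e. 2 | h(j). Then
h(j+1) = 3·5^(j+1) - 1 = 5·(3·5^j - 1) + 4 = 5·h(j) + 4. The first term is divisible by 2 by the inductive hypothesis, and 4 is divisible by 2. Hence 2 | h(j+1).
This completes the induction.
Therefore the largest such d is 2.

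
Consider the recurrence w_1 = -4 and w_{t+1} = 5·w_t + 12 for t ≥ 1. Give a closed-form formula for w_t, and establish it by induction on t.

w_t = -5^(t - 1) - 3

Computing the first terms: w_1 = -4, w_2 = -8, w_3 = -28. This suggests w_t = -5^(t - 1) - 3.
Base step (t = 1): the formula gives -4 = -4 = w_1.
Inductive step: suppose the statement holds for some i ≥ 1, so w_i = -5^(i - 1) - 3.
Then w_{i+1} = 5·w_i + 12 = 5·(-5^(i - 1) - 3) + 12 = -5^i - 3 = -5^((i+1) - 1) - 3,
which is the claimed formula at t = i+1.
By induction, the statement is established for all t ≥ 1.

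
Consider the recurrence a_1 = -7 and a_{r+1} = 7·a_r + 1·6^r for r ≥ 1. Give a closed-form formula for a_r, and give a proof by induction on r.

Computing the first terms: a_1 = -7, a_2 = -43, a_3 = -265. This suggests a_r = -6^r - 7^(r - 1).
When r = 1: the formula gives -7 = -7 = a_1.
Suppose the result is true for r = i, so a_i = -6^i - 7^(i - 1).
Then a_{i+1} = 7·a_i + 1·6^i = 7·(-6^i - 7^(i - 1)) + 1·6^i = -6^(i + 1) - 7^i = -6^(i+1) - 7^((i+1) - 1),
which is the claimed formula at r = i+1.
By induction, the statement is established for all r ≥ 1.

a_r = -6^r - 7^(r - 1)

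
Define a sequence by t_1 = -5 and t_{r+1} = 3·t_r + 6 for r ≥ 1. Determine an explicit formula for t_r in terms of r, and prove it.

t_r = -2·3^(r - 1) - 3

Computing the first terms: t_1 = -5, t_2 = -9, t_3 = -21. This suggests t_r = -2·3^(r - 1) - 3.
Base case (r = 1): the formula gives -5 = -5 = t_1.
For the inductive step, assume it holds for an arbitrary k ≥ 1, so t_k = -2·3^(k - 1) - 3.
Then t_{k+1} = 3·t_k + 6 = 3·(-2·3^(k - 1) - 3) + 6 = -2·3^k - 3 = -2·3^((k+1) - 1) - 3,
which is the claimed formula at r = k+1.
Hence, by induction on r, the claim holds for every r ≥ 1.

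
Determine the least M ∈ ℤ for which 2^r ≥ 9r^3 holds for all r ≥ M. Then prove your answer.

At r = 14: 16384 < 24696, so the inequality fails and M ≥ 15. We prove 2^r ≥ 9r^3 for all r ≥ 15.
For the base case r = 15: 2^r = 32768 and 9r^3 = 30375, so 32768 ≥ 30375.
Suppose the result is true for r = k, so 2^k ≥ 9k^3.
Then 2^(k + 1) = 2·(2^k) ≥ 2·(9k^3).
Also, for k ≥ 15 we have 2·(9k^3) ≥ 9(k+1)^3, since 2 ≥ (1 + 1/k)^3 for all k ≥ 15.
Combining, 2^(k + 1) ≥ 9(k+1)^3.
By the principle of mathematical induction, the result holds for all r ≥ 15.
Hence the smallest such M is 15.

M = 15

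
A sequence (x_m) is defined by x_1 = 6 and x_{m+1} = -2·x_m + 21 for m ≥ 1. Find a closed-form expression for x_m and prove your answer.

x_m = -(-2)^(m - 1) + 7

Computing the first terms: x_1 = 6, x_2 = 9, x_3 = 3. This suggests x_m = -(-2)^(m - 1) + 7.
Base case (m = 1): the formula gives 6 = 6 = x_1.
Inductive step: suppose the statement holds for some r ≥ 1, so x_r = -(-2)^(r - 1) + 7.
Then x_{r+1} = -2·x_r + 21 = -2·(-(-2)^(r - 1) + 7) + 21 = -(-2)^r + 7 = -(-2)^((r+1) - 1) + 7,
which is the claimed formula at m = r+1.
By the principle of mathematical induction, the result holds for all m ≥ 1.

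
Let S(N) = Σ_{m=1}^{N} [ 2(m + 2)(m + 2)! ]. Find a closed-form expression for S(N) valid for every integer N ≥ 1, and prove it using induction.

We claim S(N) = 2(N + 3)! - 12 for all N ≥ 1.
Base step (N = 1): S(1) = 36, and the closed form gives 36. They agree.
Inductive step: assume the claim holds for N = m, so S(m) = 2(m + 3)! - 12.
Then S(m+1) = S(m) + (2(m + 3)(m + 3)!) = (2(m + 3)! - 12) + (2(m + 3)(m + 3)!).
Simplifying, S(m+1) = 2((m+1) + 3)! - 12,
which is the closed form with N = m+1.
By induction, the statement is established for all N ≥ 1.

S(N) = 2(N + 3)! - 12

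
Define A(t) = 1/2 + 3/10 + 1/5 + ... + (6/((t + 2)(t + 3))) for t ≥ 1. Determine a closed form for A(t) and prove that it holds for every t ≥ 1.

We claim A(t) = 2t/(t + 3) for all t ≥ 1.
Base case (t = 1): A(1) = 1/2, and the closed form gives 1/2. They agree.
Inductive step: assume the claim holds for t = k, so A(k) = 2k/(k + 3).
Then A(k+1) = A(k) + (6/((k + 3)(k + 4))) = (2k/(k + 3)) + (6/((k + 3)(k + 4))).
Simplifying, A(k+1) = 2(k + 1)/(k + 4) = 2(k+1)/((k+1) + 3),
which is the closed form with t = k+1.
By the principle of mathematical induction, the result holds for all t ≥ 1.

A(t) = 2t/(t + 3)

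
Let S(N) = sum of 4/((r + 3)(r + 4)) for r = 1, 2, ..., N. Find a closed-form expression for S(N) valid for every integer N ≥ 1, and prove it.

We claim S(N) = N/(N + 4) for all N ≥ 1.
Base case (N = 1): S(1) = 1/5, and the closed form gives 1/5. They agree.
For the inductive step, assume it holds for an arbitrary r ≥ 1, so S(r) = r/(r + 4).
Then S(r+1) = S(r) + (4/((r + 4)(r + 5))) = (r/(r + 4)) + (4/((r + 4)(r + 5))).
Simplifying, S(r+1) = (r + 1)/(r + 5) = (r+1)/((r+1) + 4),
which is the closed form with N = r+1.
By the principle of mathematical induction, the result holds for all N ≥ 1.

S(N) = N/(N + 4)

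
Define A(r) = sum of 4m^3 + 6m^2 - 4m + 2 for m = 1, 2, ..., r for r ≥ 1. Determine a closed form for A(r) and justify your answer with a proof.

We claim A(r) = r(r^3 + 4r^2 + 2r + 1) for all r ≥ 1.
Base case (r = 1): A(1) = 8, and the closed form gives 8. They agree.
Suppose the result is true for r = m, so A(m) = m(m^3 + 4m^2 + 2m + 1).
Then A(m+1) = A(m) + (4m^3 + 18m^2 + 20m + 8) = (m(m^3 + 4m^2 + 2m + 1)) + (4m^3 + 18m^2 + 20m + 8).
Simplifying, A(m+1) = (m + 1)(m^3 + 7m^2 + 13m + 8) = (m+1)((m+1)^3 + 4(m+1)^2 + 2(m+1) + 1),
which is the closed form with r = m+1.
This completes the induction.

A(r) = r(r^3 + 4r^2 + 2r + 1)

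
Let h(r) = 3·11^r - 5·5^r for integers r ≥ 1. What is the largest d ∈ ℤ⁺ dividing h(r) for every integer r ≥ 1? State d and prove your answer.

Computing the first values: h(1) = 8 and h(2) = 238; gcd(8, 238) = 2, so d ≤ 2.
We prove 2 | 3·11^r - 5·5^r for all r ≥ 1 by induction on r.
For the base case r = 1: h(1) = 8 = 2·(4), so 2 | h(1).
Inductive step: suppose the statement holds for some j ≥ 1, i.e. 2 | h(j). Then
h(j+1) − 11·h(j) = (3·11^(j+1) - 5·5^(j+1)) − 11·(3·11^j - 5·5^j) = (-5)·5^j·(5 − 11) = (30)·5^j. Since 2 | h(j) by the inductive hypothesis, 2 | 11·h(j); and 2 | 30 since 30 = 2·15. Therefore 2 | h(j+1).
By induction, the statement is established for all r ≥ 1.
Therefore the largest such d is 2.

d = 2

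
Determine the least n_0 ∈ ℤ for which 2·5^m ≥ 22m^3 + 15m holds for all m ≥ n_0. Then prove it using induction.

At m = 4: 1250 < 1468, so the inequality fails and n_0 ≥ 5. We prove 2·5^m ≥ 22m^3 + 15m for all m ≥ 5.
Base case (m = 5): 2·5^m = 6250 and 22m^3 + 15m = 2825, so 6250 ≥ 2825.
Suppose the result is true for m = p, so 2·5^p ≥ 22p^3 + 15p.
Then 2·5^(p + 1) = 5·(2·5^p) ≥ 5·(22p^3 + 15p).
Also, for p ≥ 5 we have 5·(22p^3 + 15p) ≥ 22(p+1)^3 + 15(p+1), since 5·(22p^3 + 15p) − (22(p+1)^3 + 15(p+1)) = 88p^3 - 66p^2 - 6p - 37, which is nonnegative for all p ≥ 5.
Combining, 2·5^(p + 1) ≥ 22(p+1)^3 + 15(p+1).
Hence, by induction on m, the claim holds for every m ≥ 5.
Hence the smallest such n_0 is 5.

n_0 = 5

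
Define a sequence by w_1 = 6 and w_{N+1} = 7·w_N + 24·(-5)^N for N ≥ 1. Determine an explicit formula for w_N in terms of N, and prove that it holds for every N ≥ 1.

w_N = -2(-5)^N - 4·7^(N - 1)

Computing the first terms: w_1 = 6, w_2 = -78, w_3 = 54. This suggests w_N = -2(-5)^N - 4·7^(N - 1).
Base case (N = 1): the formula gives 6 = 6 = w_1.
For the inductive step, assume it holds for an arbitrary j ≥ 1, so w_j = -2(-5)^j - 4·7^(j - 1).
Then w_{j+1} = 7·w_j + 24·(-5)^j = 7·(-2(-5)^j - 4·7^(j - 1)) + 24·(-5)^j = -2(-5)^(j + 1) - 4·7^j = -2(-5)^(j+1) - 4·7^((j+1) - 1),
which is the claimed formula at N = j+1.
This completes the induction.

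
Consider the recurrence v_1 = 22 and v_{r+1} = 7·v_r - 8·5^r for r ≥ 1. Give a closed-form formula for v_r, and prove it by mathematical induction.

Computing the first terms: v_1 = 22, v_2 = 114, v_3 = 598. This suggests v_r = 4·5^r + 2·7^(r - 1).
For the base case r = 1: the formula gives 22 = 22 = v_1.
Suppose the result is true for r = p, so v_p = 4·5^p + 2·7^(p - 1).
Then v_{p+1} = 7·v_p - 8·5^p = 7·(4·5^p + 2·7^(p - 1)) - 8·5^p = 4·5^(p + 1) + 2·7^p = 4·5^(p+1) + 2·7^((p+1) - 1),
which is the claimed formula at r = p+1.
By induction, the statement is established for all r ≥ 1.

v_r = 4·5^r + 2·7^(r - 1)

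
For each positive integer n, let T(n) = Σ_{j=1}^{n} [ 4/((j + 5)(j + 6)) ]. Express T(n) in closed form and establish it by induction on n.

T(n) = 2n/(3(n + 6))

We claim T(n) = 2n/(3(n + 6)) for all n ≥ 1.
For the base case n = 1: T(1) = 2/21, and the closed form gives 2/21. They agree.
Suppose the result is true for n = j, so T(j) = 2j/(3(j + 6)).
Then T(j+1) = T(j) + (4/((j + 6)(j + 7))) = (2j/(3(j + 6))) + (4/((j + 6)(j + 7))).
Simplifying, T(j+1) = 2(j + 1)/(3(j + 7)) = 2(j+1)/(3((j+1) + 6)),
which is the closed form with n = j+1.
By the principle of mathematical induction, the result holds for all n ≥ 1.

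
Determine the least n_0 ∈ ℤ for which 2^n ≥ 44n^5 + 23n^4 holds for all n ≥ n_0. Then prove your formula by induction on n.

n_0 = 31

At n = 30: 1073741824 < 1087830000, so the inequality fails and n_0 ≥ 31. We prove 2^n ≥ 44n^5 + 23n^4 for all n ≥ 31.
Base case (n = 31): 2^n = 2147483648 and 44n^5 + 23n^4 = 1280923627, so 2147483648 ≥ 1280923627.
For the inductive step, assume it holds for an arbitrary p ≥ 31, so 2^p ≥ 44p^5 + 23p^4.
Then 2^(p + 1) = 2·(2^p) ≥ 2·(44p^5 + 23p^4).
Also, for p ≥ 31 we have 2·(44p^5 + 23p^4) ≥ 44(p+1)^5 + 23(p+1)^4, since 2·(44p^5 + 23p^4) − (44(p+1)^5 + 23(p+1)^4) = 44p^5 - 197p^4 - 532p^3 - 578p^2 - 312p - 67, which is nonnegative for all p ≥ 31.
Combining, 2^(p + 1) ≥ 44(p+1)^5 + 23(p+1)^4.
Hence, by induction on n, the claim holds for every n ≥ 31.
Hence the smallest such n_0 is 31.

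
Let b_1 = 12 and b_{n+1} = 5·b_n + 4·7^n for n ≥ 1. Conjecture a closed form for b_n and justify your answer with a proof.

Computing the first terms: b_1 = 12, b_2 = 88, b_3 = 636. This suggests b_n = -2·5^(n - 1) + 2·7^n.
Base step (n = 1): the formula gives 12 = 12 = b_1.
For the inductive step, assume it holds for an arbitrary p ≥ 1, so b_p = -2·5^(p - 1) + 2·7^p.
Then b_{p+1} = 5·b_p + 4·7^p = 5·(-2·5^(p - 1) + 2·7^p) + 4·7^p = -2·5^p + 2·7^(p + 1) = -2·5^((p+1) - 1) + 2·7^(p+1),
which is the claimed formula at n = p+1.
This completes the induction.

b_n = -2·5^(n - 1) + 2·7^n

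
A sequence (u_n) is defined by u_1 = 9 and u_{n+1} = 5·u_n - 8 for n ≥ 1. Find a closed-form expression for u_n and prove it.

u_n = 7·5^(n - 1) + 2

Computing the first terms: u_1 = 9, u_2 = 37, u_3 = 177. This suggests u_n = 7·5^(n - 1) + 2.
For the base case n = 1: the formula gives 9 = 9 = u_1.
Suppose the result is true for n = m, so u_m = 7·5^(m - 1) + 2.
Then u_{m+1} = 5·u_m - 8 = 5·(7·5^(m - 1) + 2) - 8 = 7·5^m + 2 = 7·5^((m+1) - 1) + 2,
which is the claimed formula at n = m+1.
This completes the induction.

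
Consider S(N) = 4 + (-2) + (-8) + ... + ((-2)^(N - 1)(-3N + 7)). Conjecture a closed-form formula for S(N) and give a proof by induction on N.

S(N) = (-2)^N(N - 2) + 2

We claim S(N) = (-2)^N(N - 2) + 2 for all N ≥ 1.
When N = 1: S(1) = 4, and the closed form gives 4. They agree.
Inductive step: suppose the statement holds for some m ≥ 1, so S(m) = (-2)^m(m - 2) + 2.
Then S(m+1) = S(m) + ((-2)^m(-3m + 4)) = ((-2)^m(m - 2) + 2) + ((-2)^m(-3m + 4)).
Simplifying, S(m+1) = -2(-2)^m·m + 2(-2)^m + 2 = (-2)^(m+1)((m+1) - 2) + 2,
which is the closed form with N = m+1.
By the principle of mathematical induction, the result holds for all N ≥ 1.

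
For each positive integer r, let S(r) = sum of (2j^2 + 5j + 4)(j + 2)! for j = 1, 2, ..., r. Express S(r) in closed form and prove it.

S(r) = (2r + 1)(r + 3)! - 6

We claim S(r) = (2r + 1)(r + 3)! - 6 for all r ≥ 1.
For the base case r = 1: S(1) = 66, and the closed form gives 66. They agree.
For the inductive step, assume it holds for an arbitrary j ≥ 1, so S(j) = (2j + 1)(j + 3)! - 6.
Then S(j+1) = S(j) + ((2j^2 + 9j + 11)(j + 3)!) = ((2j + 1)(j + 3)! - 6) + ((2j^2 + 9j + 11)(j + 3)!).
Simplifying, S(j+1) = (2(j+1) + 1)((j+1) + 3)! - 6,
which is the closed form with r = j+1.
By induction, the statement is established for all r ≥ 1.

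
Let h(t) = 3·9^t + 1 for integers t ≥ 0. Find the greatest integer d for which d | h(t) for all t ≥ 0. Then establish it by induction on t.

Computing the first values: h(0) = 4 and h(1) = 28; gcd(4, 28) = 4, so d ≤ 4.
We prove 4 | 3·9^t + 1 for all t ≥ 0 by induction on t.
Base case (t = 0): h(0) = 4 = 4·(1), so 4 | h(0).
Suppose the result is true for t = r, i.e. 4 | h(r). Then
h(r+1) = 3·9^(r+1) + 1 = 9·(3·9^r + 1) - 8 = 9·h(r) - 8. The first term is divisible by 4 by the inductive hypothesis, and -8 is divisible by 4. Hence 4 | h(r+1).
This completes the induction.
Therefore the largest such d is 4.

d = 4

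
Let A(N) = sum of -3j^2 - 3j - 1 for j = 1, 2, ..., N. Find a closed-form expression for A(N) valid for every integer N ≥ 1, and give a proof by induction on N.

We claim A(N) = -N(N^2 + 3N + 3) for all N ≥ 1.
Base case (N = 1): A(1) = -7, and the closed form gives -7. They agree.
Inductive step: assume the claim holds for N = j, so A(j) = j(-j^2 - 3j - 3).
Then A(j+1) = A(j) + (-3j^2 - 9j - 7) = (j(-j^2 - 3j - 3)) + (-3j^2 - 9j - 7).
Simplifying, A(j+1) = -(j + 1)(j^2 + 5j + 7) = -(j+1)((j+1)^2 + 3(j+1) + 3),
which is the closed form with N = j+1.
By induction, the statement is established for all N ≥ 1.

A(N) = -N(N^2 + 3N + 3)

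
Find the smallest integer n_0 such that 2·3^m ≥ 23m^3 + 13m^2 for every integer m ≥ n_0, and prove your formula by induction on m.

n_0 = 8

At m = 7: 4374 < 8526, so the inequality fails and n_0 ≥ 8. We prove 2·3^m ≥ 23m^3 + 13m^2 for all m ≥ 8.
When m = 8: 2·3^m = 13122 and 23m^3 + 13m^2 = 12608, so 13122 ≥ 12608.
Suppose the result is true for m = i, so 2·3^i ≥ 23i^3 + 13i^2.
Then 2·3^(i + 1) = 3·(2·3^i) ≥ 3·(23i^3 + 13i^2).
Also, for i ≥ 8 we have 3·(23i^3 + 13i^2) ≥ 23(i+1)^3 + 13(i+1)^2, since 3·(23i^3 + 13i^2) − (23(i+1)^3 + 13(i+1)^2) = 46i^3 - 43i^2 - 95i - 36, which is nonnegative for all i ≥ 8.
Combining, 2·3^(i + 1) ≥ 23(i+1)^3 + 13(i+1)^2.
This completes the induction.
Hence the smallest such n_0 is 8.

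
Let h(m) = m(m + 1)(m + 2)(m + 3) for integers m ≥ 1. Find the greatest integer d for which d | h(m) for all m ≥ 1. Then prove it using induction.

d = 24

Computing the first values: h(1) = 24 and h(2) = 120; gcd(24, 120) = 24, so d ≤ 24.
We prove 24 | m(m + 1)(m + 2)(m + 3) for all m ≥ 1 by induction on m.
For the base case m = 1: h(1) = 24 = 24·(1), so 24 | h(1).
For the inductive step, assume it holds for an arbitrary j ≥ 1, i.e. 24 | h(j). Then
h(j+1) − h(j) = (j+1)·(j+2)·(j+3)·(j+4) − j·(j+1)·(j+2)·(j+3) = (j+1)·(j+2)·(j+3)·[(j+4) − j] = 4·(j+1)·(j+2)·(j+3). The product of 3 consecutive integers is divisible by (3)! = 6, so h(j+1) − h(j) is divisible by 4·6 = 24. By the inductive hypothesis 24 | h(j), hence 24 | h(j+1).
By induction, the statement is established for all m ≥ 1.
Therefore the largest such d is 24.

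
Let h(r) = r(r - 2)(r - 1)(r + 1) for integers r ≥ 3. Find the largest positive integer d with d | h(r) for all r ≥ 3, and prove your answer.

Computing the first values: h(3) = 24 and h(4) = 120; gcd(24, 120) = 24, so d ≤ 24.
We prove 24 | r(r - 2)(r - 1)(r + 1) for all r ≥ 3 by induction on r.
Base step (r = 3): h(3) = 24 = 24·(1), so 24 | h(3).
Inductive step: suppose the statement holds for some j ≥ 3, i.e. 24 | h(j). Then
h(j+1) − h(j) = (j-1)·j·(j+1)·(j+2) − (j-2)·(j-1)·j·(j+1) = (j-1)·j·(j+1)·[(j+2) − (j-2)] = 4·(j-1)·j·(j+1). The product of 3 consecutive integers is divisible by (3)! = 6, so h(j+1) − h(j) is divisible by 4·6 = 24. By the inductive hypothesis 24 | h(j), hence 24 | h(j+1).
By the principle of mathematical induction, the result holds for all r ≥ 3.
Therefore the largest such d is 24.

d = 24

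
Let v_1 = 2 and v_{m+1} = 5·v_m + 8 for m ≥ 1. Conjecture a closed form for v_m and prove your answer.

v_m = 4·5^(m - 1) - 2

Computing the first terms: v_1 = 2, v_2 = 18, v_3 = 98. This suggests v_m = 4·5^(m - 1) - 2.
When m = 1: the formula gives 2 = 2 = v_1.
For the inductive step, assume it holds for an arbitrary p ≥ 1, so v_p = 4·5^(p - 1) - 2.
Then v_{p+1} = 5·v_p + 8 = 5·(4·5^(p - 1) - 2) + 8 = 4·5^p - 2 = 4·5^((p+1) - 1) - 2,
which is the claimed formula at m = p+1.
By induction, the statement is established for all m ≥ 1.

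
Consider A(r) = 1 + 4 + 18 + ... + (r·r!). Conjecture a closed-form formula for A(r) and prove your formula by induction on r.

We claim A(r) = (r + 1)! - 1 for all r ≥ 1.
When r = 1: A(1) = 1, and the closed form gives 1. They agree.
For the inductive step, assume it holds for an arbitrary p ≥ 1, so A(p) = (p + 1)! - 1.
Then A(p+1) = A(p) + ((p + 1)(p + 1)!) = ((p + 1)! - 1) + ((p + 1)(p + 1)!).
Simplifying, A(p+1) = ((p+1) + 1)! - 1,
which is the closed form with r = p+1.
Hence, by induction on r, the claim holds for every r ≥ 1.

A(r) = (r + 1)! - 1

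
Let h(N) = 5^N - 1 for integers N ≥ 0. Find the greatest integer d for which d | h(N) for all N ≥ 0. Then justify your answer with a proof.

d = 4

Computing the first values: h(0) = 0 and h(1) = 4; gcd(0, 4) = 4, so d ≤ 4.
We prove 4 | 5^N - 1 for all N ≥ 0 by induction on N.
Base case (N = 0): h(0) = 0 = 4·(0), so 4 | h(0).
Inductive step: suppose the statement holds for some k ≥ 0, i.e. 4 | h(k). Then
h(k+1) = 5^(k+1) - 1 = 5·(5^k - 1) + 4 = 5·h(k) + 4. The first term is divisible by 4 by the inductive hypothesis, and 4 is divisible by 4. Hence 4 | h(k+1).
Hence, by induction on N, the claim holds for every N ≥ 0.
Therefore the largest such d is 4.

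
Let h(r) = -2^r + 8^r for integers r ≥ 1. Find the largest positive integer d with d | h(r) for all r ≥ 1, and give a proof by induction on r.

d = 6

Computing the first values: h(1) = 6 and h(2) = 60; gcd(6, 60) = 6, so d ≤ 6.
We prove 6 | -2^r + 8^r for all r ≥ 1 by induction on r.
Base case (r = 1): h(1) = 6 = 6·(1), so 6 | h(1).
For the inductive step, assume it holds for an arbitrary p ≥ 1, i.e. 6 | h(p). Then
8^{p+1} − 2^{p+1} = 8·8^p − 2·2^p = 8·(8^p − 2^p) + (6)·2^p. The first term is divisible by 6 by the inductive hypothesis, and the second term (6)·2^p is divisible by 6 since 6 | 6. Hence 6 | h(p+1).
This completes the induction.
Therefore the largest such d is 6.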